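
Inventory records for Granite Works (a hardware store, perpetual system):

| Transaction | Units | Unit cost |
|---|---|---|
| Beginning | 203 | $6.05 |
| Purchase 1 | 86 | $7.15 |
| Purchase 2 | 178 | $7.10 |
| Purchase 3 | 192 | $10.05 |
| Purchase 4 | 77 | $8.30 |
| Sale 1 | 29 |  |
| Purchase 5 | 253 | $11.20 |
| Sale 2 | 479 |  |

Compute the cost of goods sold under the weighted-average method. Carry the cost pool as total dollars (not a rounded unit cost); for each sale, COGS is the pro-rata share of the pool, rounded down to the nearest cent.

COGS = $4,357.75

After Beginning: 203 on hand, pool $1,228.15 (≈ $6.0500 each)
After Purchase 1: 289 on hand, pool $1,843.05 (≈ $6.3773 each)
After Purchase 2: 467 on hand, pool $3,106.85 (≈ $6.6528 each)
After Purchase 3: 659 on hand, pool $5,036.45 (≈ $7.6426 each)
After Purchase 4: 736 on hand, pool $5,675.55 (≈ $7.7113 each)
Sale 1, sell 29: 29/736 × $5,675.55 → $223.62
After Purchase 5: 960 on hand, pool $8,285.53 (≈ $8.6308 each)
Sale 2, sell 479: 479/960 × $8,285.53 → $4,134.13
Total COGS = $223.62 + $4,134.13 = $4,357.75
Ending inventory (cost pool remaining) = $4,151.40
Check: goods available $8,509.15 = COGS $4,357.75 + ending $4,151.40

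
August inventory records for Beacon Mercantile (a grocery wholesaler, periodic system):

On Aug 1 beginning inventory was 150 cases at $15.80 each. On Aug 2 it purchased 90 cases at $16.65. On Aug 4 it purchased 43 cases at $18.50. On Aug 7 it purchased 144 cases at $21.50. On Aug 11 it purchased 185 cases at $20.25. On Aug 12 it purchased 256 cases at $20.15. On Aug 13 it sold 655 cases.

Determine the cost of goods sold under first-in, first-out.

COGS = $12,372.70

Aug 13, 655 sold [FIFO — oldest first]: 150 @ $15.80 + 90 @ $16.65 + 43 @ $18.50 + 144 @ $21.50 + 185 @ $20.25 + 43 @ $20.15 = $12,372.70
Ending inventory: 213 @ $20.15 = $4,291.95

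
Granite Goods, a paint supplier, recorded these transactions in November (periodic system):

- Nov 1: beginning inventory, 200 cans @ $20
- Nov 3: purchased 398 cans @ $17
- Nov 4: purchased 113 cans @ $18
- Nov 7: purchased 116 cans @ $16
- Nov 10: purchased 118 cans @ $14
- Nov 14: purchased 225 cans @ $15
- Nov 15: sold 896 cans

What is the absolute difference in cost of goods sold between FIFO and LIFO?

FIFO COGS: 200 @ $20 + 398 @ $17 + 113 @ $18 + 116 @ $16 + 69 @ $14 = $15,622
LIFO COGS: 225 @ $15 + 118 @ $14 + 116 @ $16 + 113 @ $18 + 324 @ $17 = $14,425
Difference = |$15,622 − $14,425| = $1,197

$1,197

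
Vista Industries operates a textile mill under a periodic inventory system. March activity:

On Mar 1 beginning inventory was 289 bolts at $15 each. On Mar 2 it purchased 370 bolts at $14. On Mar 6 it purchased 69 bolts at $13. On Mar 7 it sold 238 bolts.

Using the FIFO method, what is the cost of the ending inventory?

Mar 7, 238 sold [FIFO — oldest first]: 238 @ $15 = $3,570
Ending inventory: 51 @ $15 + 370 @ $14 + 69 @ $13 = $6,842
Check: goods available $10,412 = COGS $3,570 + ending $6,842

Ending inventory = $6,842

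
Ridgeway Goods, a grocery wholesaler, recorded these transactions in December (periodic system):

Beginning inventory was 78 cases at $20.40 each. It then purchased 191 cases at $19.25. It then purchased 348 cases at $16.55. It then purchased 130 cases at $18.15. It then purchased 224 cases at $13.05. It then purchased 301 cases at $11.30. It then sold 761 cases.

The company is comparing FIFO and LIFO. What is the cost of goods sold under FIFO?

FIFO COGS: 78 @ $20.40 + 191 @ $19.25 + 348 @ $16.55 + 130 @ $18.15 + 14 @ $13.05 = $13,569.55
LIFO COGS: 301 @ $11.30 + 224 @ $13.05 + 130 @ $18.15 + 106 @ $16.55 = $10,438.30

COGS = $13,569.55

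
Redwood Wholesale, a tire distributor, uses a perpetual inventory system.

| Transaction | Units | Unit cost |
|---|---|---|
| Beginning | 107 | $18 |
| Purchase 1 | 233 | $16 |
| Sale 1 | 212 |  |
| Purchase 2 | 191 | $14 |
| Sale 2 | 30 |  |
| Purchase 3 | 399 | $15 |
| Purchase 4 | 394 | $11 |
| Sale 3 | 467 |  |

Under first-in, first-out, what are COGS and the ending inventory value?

COGS = $10,998; ending inventory = $7,649

Sale 1 (212) [FIFO — oldest first]: 107 @ $18 + 105 @ $16 = $3,606
Sale 2 (30) [FIFO — oldest first]: 30 @ $16 = $480
Sale 3 (467) [FIFO — oldest first]: 98 @ $16 + 191 @ $14 + 178 @ $15 = $6,912
Total COGS = $3,606 + $480 + $6,912 = $10,998
Ending inventory: 221 @ $15 + 394 @ $11 = $7,649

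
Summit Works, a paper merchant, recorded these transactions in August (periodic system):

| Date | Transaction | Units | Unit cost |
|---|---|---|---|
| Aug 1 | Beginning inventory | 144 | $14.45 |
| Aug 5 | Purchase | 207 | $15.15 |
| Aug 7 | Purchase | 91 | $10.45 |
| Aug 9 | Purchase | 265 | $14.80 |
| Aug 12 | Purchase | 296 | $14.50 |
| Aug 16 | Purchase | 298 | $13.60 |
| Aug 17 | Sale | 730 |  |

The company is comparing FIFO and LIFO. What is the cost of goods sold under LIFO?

COGS = $10,357.60

FIFO COGS: 144 @ $14.45 + 207 @ $15.15 + 91 @ $10.45 + 265 @ $14.80 + 23 @ $14.50 = $10,423.30
LIFO COGS: 298 @ $13.60 + 296 @ $14.50 + 136 @ $14.80 = $10,357.60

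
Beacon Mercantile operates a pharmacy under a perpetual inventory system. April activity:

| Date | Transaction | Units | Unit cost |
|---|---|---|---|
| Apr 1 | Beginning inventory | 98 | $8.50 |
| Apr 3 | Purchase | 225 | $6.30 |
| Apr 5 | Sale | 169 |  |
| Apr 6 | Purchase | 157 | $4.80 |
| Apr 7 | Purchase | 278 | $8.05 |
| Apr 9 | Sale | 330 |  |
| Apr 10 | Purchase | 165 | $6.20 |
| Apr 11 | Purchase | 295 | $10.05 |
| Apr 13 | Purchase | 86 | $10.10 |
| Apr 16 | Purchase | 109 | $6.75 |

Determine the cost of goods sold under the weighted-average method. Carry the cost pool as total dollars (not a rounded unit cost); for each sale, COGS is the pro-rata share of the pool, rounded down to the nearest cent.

COGS = $3,454.72

After Apr 1: 98 on hand, pool $833.00 (≈ $8.5000 each)
After Apr 3: 323 on hand, pool $2,250.50 (≈ $6.9675 each)
Apr 5, sell 169: 169/323 × $2,250.50 → $1,177.50
After Apr 6: 311 on hand, pool $1,826.60 (≈ $5.8733 each)
After Apr 7: 589 on hand, pool $4,064.50 (≈ $6.9007 each)
Apr 9, sell 330: 330/589 × $4,064.50 → $2,277.22
After Apr 10: 424 on hand, pool $2,810.28 (≈ $6.6280 each)
After Apr 11: 719 on hand, pool $5,775.03 (≈ $8.0320 each)
After Apr 13: 805 on hand, pool $6,643.63 (≈ $8.2530 each)
After Apr 16: 914 on hand, pool $7,379.38 (≈ $8.0737 each)
Total COGS = $1,177.50 + $2,277.22 = $3,454.72
Ending inventory (cost pool remaining) = $7,379.38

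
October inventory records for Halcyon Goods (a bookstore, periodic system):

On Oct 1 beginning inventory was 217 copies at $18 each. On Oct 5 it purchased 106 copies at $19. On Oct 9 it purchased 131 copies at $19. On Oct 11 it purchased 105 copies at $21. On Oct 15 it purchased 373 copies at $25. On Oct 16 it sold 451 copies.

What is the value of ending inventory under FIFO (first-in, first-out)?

Ending inventory = $11,587

Oct 16, 451 sold [FIFO — oldest first]: 217 @ $18 + 106 @ $19 + 128 @ $19 = $8,352
Ending inventory: 3 @ $19 + 105 @ $21 + 373 @ $25 = $11,587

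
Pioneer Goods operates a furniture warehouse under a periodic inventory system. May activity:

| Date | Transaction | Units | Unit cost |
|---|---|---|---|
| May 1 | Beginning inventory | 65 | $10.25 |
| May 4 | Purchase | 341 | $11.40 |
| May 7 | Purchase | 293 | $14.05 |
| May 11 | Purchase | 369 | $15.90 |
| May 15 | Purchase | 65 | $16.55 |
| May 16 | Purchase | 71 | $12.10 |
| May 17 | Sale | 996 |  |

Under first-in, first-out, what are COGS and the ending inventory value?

COGS = $13,392.60; ending inventory = $3,079.65

May 17, 996 sold [FIFO — oldest first]: 65 @ $10.25 + 341 @ $11.40 + 293 @ $14.05 + 297 @ $15.90 = $13,392.60
Ending inventory: 72 @ $15.90 + 65 @ $16.55 + 71 @ $12.10 = $3,079.65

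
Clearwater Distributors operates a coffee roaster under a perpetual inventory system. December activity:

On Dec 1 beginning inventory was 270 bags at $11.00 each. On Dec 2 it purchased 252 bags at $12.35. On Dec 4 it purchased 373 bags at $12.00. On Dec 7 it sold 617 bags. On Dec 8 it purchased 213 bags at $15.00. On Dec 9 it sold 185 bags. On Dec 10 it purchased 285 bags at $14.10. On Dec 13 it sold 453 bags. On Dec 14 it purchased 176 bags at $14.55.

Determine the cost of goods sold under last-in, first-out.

Dec 7, 617 sold [LIFO — newest first]: 373 @ $12.00 + 244 @ $12.35 = $7,489.40
Dec 9, 185 sold [LIFO — newest first]: 185 @ $15.00 = $2,775.00
Dec 13, 453 sold [LIFO — newest first]: 285 @ $14.10 + 28 @ $15.00 + 8 @ $12.35 + 132 @ $11.00 = $5,989.30
Total COGS = $7,489.40 + $2,775.00 + $5,989.30 = $16,253.70
Ending inventory: 138 @ $11.00 + 176 @ $14.55 = $4,078.80
Check: goods available $20,332.50 = COGS $16,253.70 + ending $4,078.80

COGS = $16,253.70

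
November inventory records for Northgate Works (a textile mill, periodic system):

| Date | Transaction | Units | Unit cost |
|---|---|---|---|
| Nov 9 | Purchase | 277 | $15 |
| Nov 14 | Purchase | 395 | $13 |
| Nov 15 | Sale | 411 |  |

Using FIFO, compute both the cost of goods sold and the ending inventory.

Nov 15, 411 sold [FIFO — oldest first]: 277 @ $15 + 134 @ $13 = $5,897
Ending inventory: 261 @ $13 = $3,393

COGS = $5,897; ending inventory = $3,393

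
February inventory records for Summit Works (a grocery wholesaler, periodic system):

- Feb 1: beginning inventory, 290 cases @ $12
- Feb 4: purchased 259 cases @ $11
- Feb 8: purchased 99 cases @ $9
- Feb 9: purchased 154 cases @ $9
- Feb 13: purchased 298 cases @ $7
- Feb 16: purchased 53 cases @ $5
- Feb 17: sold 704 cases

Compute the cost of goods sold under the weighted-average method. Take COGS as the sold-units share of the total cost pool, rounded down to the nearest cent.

Feb 17, sell 704: 704/1153 × $10,957.00 → $6,690.13
Ending inventory (cost pool remaining) = $4,266.87
Check: goods available $10,957.00 = COGS $6,690.13 + ending $4,266.87

COGS = $6,690.13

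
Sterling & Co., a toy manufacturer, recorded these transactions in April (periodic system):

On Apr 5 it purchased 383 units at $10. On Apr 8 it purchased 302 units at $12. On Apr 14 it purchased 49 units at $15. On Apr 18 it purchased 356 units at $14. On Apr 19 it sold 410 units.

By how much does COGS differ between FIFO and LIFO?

FIFO COGS: 383 @ $10 + 27 @ $12 = $4,154
LIFO COGS: 356 @ $14 + 49 @ $15 + 5 @ $12 = $5,779
Difference = |$4,154 − $5,779| = $1,625

$1,625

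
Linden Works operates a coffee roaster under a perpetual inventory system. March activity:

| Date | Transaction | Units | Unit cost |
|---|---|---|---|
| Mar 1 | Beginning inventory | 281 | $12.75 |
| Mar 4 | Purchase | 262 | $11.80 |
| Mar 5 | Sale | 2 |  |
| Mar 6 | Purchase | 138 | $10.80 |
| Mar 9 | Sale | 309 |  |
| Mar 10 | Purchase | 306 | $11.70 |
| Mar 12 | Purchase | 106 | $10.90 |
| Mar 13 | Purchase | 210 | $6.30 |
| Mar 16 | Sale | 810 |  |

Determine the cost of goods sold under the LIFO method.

COGS = $11,902.85

Mar 5, 2 sold [LIFO — newest first]: 2 @ $11.80 = $23.60
Mar 9, 309 sold [LIFO — newest first]: 138 @ $10.80 + 171 @ $11.80 = $3,508.20
Mar 16, 810 sold [LIFO — newest first]: 210 @ $6.30 + 106 @ $10.90 + 306 @ $11.70 + 89 @ $11.80 + 99 @ $12.75 = $8,371.05
Total COGS = $23.60 + $3,508.20 + $8,371.05 = $11,902.85
Ending inventory: 182 @ $12.75 = $2,320.50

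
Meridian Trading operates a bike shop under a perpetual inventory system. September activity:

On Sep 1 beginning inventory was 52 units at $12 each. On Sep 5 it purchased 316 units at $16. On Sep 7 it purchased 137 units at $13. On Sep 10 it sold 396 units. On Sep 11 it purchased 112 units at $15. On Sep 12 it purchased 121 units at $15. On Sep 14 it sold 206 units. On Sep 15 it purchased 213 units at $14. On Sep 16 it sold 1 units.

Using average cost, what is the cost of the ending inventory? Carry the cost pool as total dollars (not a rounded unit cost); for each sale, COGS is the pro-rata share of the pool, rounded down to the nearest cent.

Ending inventory = $4,997.86

After Sep 1: 52 on hand, pool $624.00 (≈ $12.0000 each)
After Sep 5: 368 on hand, pool $5,680.00 (≈ $15.4348 each)
After Sep 7: 505 on hand, pool $7,461.00 (≈ $14.7743 each)
Sep 10, sell 396: 396/505 × $7,461.00 → $5,850.60
After Sep 11: 221 on hand, pool $3,290.40 (≈ $14.8887 each)
After Sep 12: 342 on hand, pool $5,105.40 (≈ $14.9281 each)
Sep 14, sell 206: 206/342 × $5,105.40 → $3,075.18
After Sep 15: 349 on hand, pool $5,012.22 (≈ $14.3617 each)
Sep 16, sell 1: 1/349 × $5,012.22 → $14.36
Total COGS = $5,850.60 + $3,075.18 + $14.36 = $8,940.14
Ending inventory (cost pool remaining) = $4,997.86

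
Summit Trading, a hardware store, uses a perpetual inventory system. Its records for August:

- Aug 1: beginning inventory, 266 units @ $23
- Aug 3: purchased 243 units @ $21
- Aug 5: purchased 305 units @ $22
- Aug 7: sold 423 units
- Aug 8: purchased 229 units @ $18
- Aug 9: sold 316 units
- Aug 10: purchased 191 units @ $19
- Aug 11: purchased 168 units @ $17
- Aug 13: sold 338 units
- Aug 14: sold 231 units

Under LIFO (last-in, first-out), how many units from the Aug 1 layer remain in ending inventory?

94

Aug 7, 423 sold [LIFO — newest first]: 305 @ $22 + 118 @ $21 = $9,188
Aug 9, 316 sold [LIFO — newest first]: 229 @ $18 + 87 @ $21 = $5,949
Aug 13, 338 sold [LIFO — newest first]: 168 @ $17 + 170 @ $19 = $6,086
Aug 14, 231 sold [LIFO — newest first]: 21 @ $19 + 38 @ $21 + 172 @ $23 = $5,153
Total COGS = $9,188 + $5,949 + $6,086 + $5,153 = $26,376
Ending inventory: 94 @ $23 = $2,162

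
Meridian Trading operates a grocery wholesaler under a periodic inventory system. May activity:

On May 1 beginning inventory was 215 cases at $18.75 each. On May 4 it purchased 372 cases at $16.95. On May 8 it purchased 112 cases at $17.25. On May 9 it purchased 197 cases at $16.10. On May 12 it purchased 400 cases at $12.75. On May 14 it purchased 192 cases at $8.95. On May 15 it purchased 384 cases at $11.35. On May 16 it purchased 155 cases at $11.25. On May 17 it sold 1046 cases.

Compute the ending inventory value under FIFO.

May 17, 1046 sold [FIFO — oldest first]: 215 @ $18.75 + 372 @ $16.95 + 112 @ $17.25 + 197 @ $16.10 + 150 @ $12.75 = $17,352.85
Ending inventory: 250 @ $12.75 + 192 @ $8.95 + 384 @ $11.35 + 155 @ $11.25 = $11,008.05
Check: goods available $28,360.90 = COGS $17,352.85 + ending $11,008.05

Ending inventory = $11,008.05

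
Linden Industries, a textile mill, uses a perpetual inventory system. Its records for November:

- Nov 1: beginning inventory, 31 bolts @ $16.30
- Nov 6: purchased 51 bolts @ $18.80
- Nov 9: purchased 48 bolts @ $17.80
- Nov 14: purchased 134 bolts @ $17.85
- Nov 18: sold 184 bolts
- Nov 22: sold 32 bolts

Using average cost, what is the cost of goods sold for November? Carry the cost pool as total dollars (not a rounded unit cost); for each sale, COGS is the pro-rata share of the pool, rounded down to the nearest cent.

After Nov 1: 31 on hand, pool $505.30 (≈ $16.3000 each)
After Nov 6: 82 on hand, pool $1,464.10 (≈ $17.8549 each)
After Nov 9: 130 on hand, pool $2,318.50 (≈ $17.8346 each)
After Nov 14: 264 on hand, pool $4,710.40 (≈ $17.8424 each)
Nov 18, sell 184: 184/264 × $4,710.40 → $3,283.00
Nov 22, sell 32: 32/80 × $1,427.40 → $570.96
Total COGS = $3,283.00 + $570.96 = $3,853.96
Ending inventory (cost pool remaining) = $856.44

COGS = $3,853.96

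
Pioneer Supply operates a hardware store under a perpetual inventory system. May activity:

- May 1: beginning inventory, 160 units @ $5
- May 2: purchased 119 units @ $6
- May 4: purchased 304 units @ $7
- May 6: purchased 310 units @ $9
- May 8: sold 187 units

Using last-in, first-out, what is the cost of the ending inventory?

May 8, 187 sold [LIFO — newest first]: 187 @ $9 = $1,683
Ending inventory: 160 @ $5 + 119 @ $6 + 304 @ $7 + 123 @ $9 = $4,749
Check: goods available $6,432 = COGS $1,683 + ending $4,749

Ending inventory = $4,749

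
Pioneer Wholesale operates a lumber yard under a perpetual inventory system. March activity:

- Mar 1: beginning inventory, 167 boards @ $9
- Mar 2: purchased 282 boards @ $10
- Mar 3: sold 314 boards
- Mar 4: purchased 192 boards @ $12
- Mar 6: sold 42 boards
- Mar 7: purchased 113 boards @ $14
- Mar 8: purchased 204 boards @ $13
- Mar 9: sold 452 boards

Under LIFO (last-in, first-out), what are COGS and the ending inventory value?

Mar 3, 314 sold [LIFO — newest first]: 282 @ $10 + 32 @ $9 = $3,108
Mar 6, 42 sold [LIFO — newest first]: 42 @ $12 = $504
Mar 9, 452 sold [LIFO — newest first]: 204 @ $13 + 113 @ $14 + 135 @ $12 = $5,854
Total COGS = $3,108 + $504 + $5,854 = $9,466
Ending inventory: 135 @ $9 + 15 @ $12 = $1,395
Check: goods available $10,861 = COGS $9,466 + ending $1,395

COGS = $9,466; ending inventory = $1,395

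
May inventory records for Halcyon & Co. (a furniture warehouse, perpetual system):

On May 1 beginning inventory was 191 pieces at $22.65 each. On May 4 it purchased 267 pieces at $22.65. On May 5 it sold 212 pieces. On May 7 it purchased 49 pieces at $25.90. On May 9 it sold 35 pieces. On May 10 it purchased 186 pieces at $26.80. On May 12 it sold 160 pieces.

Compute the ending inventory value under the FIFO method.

May 5, 212 sold [FIFO — oldest first]: 191 @ $22.65 + 21 @ $22.65 = $4,801.80
May 9, 35 sold [FIFO — oldest first]: 35 @ $22.65 = $792.75
May 12, 160 sold [FIFO — oldest first]: 160 @ $22.65 = $3,624.00
Total COGS = $4,801.80 + $792.75 + $3,624.00 = $9,218.55
Ending inventory: 51 @ $22.65 + 49 @ $25.90 + 186 @ $26.80 = $7,409.05

Ending inventory = $7,409.05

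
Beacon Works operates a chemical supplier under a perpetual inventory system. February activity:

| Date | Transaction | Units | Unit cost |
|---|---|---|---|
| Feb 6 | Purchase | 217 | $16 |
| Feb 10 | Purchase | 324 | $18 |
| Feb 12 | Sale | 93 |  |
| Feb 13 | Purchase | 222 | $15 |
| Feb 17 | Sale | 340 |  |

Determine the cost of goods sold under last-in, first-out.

Feb 12, 93 sold [LIFO — newest first]: 93 @ $18 = $1,674
Feb 17, 340 sold [LIFO — newest first]: 222 @ $15 + 118 @ $18 = $5,454
Total COGS = $1,674 + $5,454 = $7,128
Ending inventory: 217 @ $16 + 113 @ $18 = $5,506
Check: goods available $12,634 = COGS $7,128 + ending $5,506

COGS = $7,128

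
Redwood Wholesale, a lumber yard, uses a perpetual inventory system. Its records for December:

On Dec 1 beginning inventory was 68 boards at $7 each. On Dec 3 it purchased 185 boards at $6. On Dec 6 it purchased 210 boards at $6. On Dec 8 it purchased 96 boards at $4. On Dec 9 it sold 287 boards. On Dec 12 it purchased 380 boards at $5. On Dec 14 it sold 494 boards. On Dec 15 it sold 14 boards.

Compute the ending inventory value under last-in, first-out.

Ending inventory = $932

Dec 9, 287 sold [LIFO — newest first]: 96 @ $4 + 191 @ $6 = $1,530
Dec 14, 494 sold [LIFO — newest first]: 380 @ $5 + 19 @ $6 + 95 @ $6 = $2,584
Dec 15, 14 sold [LIFO — newest first]: 14 @ $6 = $84
Total COGS = $1,530 + $2,584 + $84 = $4,198
Ending inventory: 68 @ $7 + 76 @ $6 = $932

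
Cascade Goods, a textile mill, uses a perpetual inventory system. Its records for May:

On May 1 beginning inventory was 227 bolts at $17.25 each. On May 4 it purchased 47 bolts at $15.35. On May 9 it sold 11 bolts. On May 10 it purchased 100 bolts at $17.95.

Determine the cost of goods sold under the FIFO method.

May 9, 11 sold [FIFO — oldest first]: 11 @ $17.25 = $189.75
Ending inventory: 216 @ $17.25 + 47 @ $15.35 + 100 @ $17.95 = $6,242.45
Check: goods available $6,432.20 = COGS $189.75 + ending $6,242.45

COGS = $189.75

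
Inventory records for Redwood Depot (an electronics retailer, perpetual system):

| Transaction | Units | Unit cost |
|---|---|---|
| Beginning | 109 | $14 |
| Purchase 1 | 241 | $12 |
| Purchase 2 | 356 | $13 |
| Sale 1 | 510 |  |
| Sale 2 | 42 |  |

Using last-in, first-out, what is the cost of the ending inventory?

Ending inventory = $2,066

Sale 1 (510) [LIFO — newest first]: 356 @ $13 + 154 @ $12 = $6,476
Sale 2 (42) [LIFO — newest first]: 42 @ $12 = $504
Total COGS = $6,476 + $504 = $6,980
Ending inventory: 109 @ $14 + 45 @ $12 = $2,066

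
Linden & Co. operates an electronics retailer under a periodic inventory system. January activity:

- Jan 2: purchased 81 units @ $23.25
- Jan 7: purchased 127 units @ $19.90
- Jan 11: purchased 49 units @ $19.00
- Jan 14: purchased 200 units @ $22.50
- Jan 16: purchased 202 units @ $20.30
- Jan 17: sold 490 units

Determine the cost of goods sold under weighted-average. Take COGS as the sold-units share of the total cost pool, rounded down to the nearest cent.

COGS = $10,366.69

Jan 17, sell 490: 490/659 × $13,942.15 → $10,366.69
Ending inventory (cost pool remaining) = $3,575.46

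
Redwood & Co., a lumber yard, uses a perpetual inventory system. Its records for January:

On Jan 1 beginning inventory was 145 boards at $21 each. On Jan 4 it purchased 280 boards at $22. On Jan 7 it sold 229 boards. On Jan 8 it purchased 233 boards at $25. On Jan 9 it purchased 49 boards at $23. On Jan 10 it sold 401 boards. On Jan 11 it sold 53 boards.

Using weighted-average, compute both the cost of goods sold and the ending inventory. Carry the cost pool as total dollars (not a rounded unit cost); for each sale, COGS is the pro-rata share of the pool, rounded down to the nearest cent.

After Jan 1: 145 on hand, pool $3,045.00 (≈ $21.0000 each)
After Jan 4: 425 on hand, pool $9,205.00 (≈ $21.6588 each)
Jan 7, sell 229: 229/425 × $9,205.00 → $4,959.87
After Jan 8: 429 on hand, pool $10,070.13 (≈ $23.4735 each)
After Jan 9: 478 on hand, pool $11,197.13 (≈ $23.4250 each)
Jan 10, sell 401: 401/478 × $11,197.13 → $9,393.40
Jan 11, sell 53: 53/77 × $1,803.73 → $1,241.52
Total COGS = $4,959.87 + $9,393.40 + $1,241.52 = $15,594.79
Ending inventory (cost pool remaining) = $562.21
Check: goods available $16,157.00 = COGS $15,594.79 + ending $562.21

COGS = $15,594.79; ending inventory = $562.21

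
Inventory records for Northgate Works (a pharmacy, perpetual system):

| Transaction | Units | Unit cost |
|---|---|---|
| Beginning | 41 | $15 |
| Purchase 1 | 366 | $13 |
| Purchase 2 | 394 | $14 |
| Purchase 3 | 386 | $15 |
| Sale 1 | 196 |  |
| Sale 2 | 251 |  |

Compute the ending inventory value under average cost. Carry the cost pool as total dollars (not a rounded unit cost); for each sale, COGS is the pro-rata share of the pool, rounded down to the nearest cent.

After Beginning: 41 on hand, pool $615.00 (≈ $15.0000 each)
After Purchase 1: 407 on hand, pool $5,373.00 (≈ $13.2015 each)
After Purchase 2: 801 on hand, pool $10,889.00 (≈ $13.5943 each)
After Purchase 3: 1187 on hand, pool $16,679.00 (≈ $14.0514 each)
Sale 1, sell 196: 196/1187 × $16,679.00 → $2,754.07
Sale 2, sell 251: 251/991 × $13,924.93 → $3,526.89
Total COGS = $2,754.07 + $3,526.89 = $6,280.96
Ending inventory (cost pool remaining) = $10,398.04
Check: goods available $16,679.00 = COGS $6,280.96 + ending $10,398.04

Ending inventory = $10,398.04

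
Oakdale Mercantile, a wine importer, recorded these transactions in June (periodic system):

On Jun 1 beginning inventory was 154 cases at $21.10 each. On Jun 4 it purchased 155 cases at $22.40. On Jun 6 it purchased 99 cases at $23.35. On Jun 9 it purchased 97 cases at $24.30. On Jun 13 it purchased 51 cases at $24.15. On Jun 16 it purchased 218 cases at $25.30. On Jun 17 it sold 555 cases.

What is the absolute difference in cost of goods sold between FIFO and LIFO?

$834.15

FIFO COGS: 154 @ $21.10 + 155 @ $22.40 + 99 @ $23.35 + 97 @ $24.30 + 50 @ $24.15 = $12,597.65
LIFO COGS: 218 @ $25.30 + 51 @ $24.15 + 97 @ $24.30 + 99 @ $23.35 + 90 @ $22.40 = $13,431.80
Difference = |$12,597.65 − $13,431.80| = $834.15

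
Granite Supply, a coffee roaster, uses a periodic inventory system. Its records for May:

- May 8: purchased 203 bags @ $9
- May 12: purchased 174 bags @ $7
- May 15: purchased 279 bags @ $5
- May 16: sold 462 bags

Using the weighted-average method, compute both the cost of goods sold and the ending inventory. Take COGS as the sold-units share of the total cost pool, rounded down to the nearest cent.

COGS = $3,126.95; ending inventory = $1,313.05

May 16, sell 462: 462/656 × $4,440.00 → $3,126.95
Ending inventory (cost pool remaining) = $1,313.05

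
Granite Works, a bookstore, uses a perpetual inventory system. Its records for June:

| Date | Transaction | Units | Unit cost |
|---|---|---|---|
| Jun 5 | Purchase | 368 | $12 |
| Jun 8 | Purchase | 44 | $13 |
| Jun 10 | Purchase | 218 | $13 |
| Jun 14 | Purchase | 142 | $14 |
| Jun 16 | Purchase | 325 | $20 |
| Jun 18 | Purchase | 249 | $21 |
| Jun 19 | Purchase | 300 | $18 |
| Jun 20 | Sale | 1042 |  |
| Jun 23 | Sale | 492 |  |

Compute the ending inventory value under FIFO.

Jun 20, 1042 sold [FIFO — oldest first]: 368 @ $12 + 44 @ $13 + 218 @ $13 + 142 @ $14 + 270 @ $20 = $15,210
Jun 23, 492 sold [FIFO — oldest first]: 55 @ $20 + 249 @ $21 + 188 @ $18 = $9,713
Total COGS = $15,210 + $9,713 = $24,923
Ending inventory: 112 @ $18 = $2,016
Check: goods available $26,939 = COGS $24,923 + ending $2,016

Ending inventory = $2,016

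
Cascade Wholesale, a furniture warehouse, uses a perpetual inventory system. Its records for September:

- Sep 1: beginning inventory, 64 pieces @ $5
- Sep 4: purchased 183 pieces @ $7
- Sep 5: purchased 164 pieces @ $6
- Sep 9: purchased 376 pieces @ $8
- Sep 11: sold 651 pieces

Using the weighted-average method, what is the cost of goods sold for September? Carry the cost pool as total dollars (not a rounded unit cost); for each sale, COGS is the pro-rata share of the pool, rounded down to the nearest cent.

After Sep 1: 64 on hand, pool $320.00 (≈ $5.0000 each)
After Sep 4: 247 on hand, pool $1,601.00 (≈ $6.4818 each)
After Sep 5: 411 on hand, pool $2,585.00 (≈ $6.2895 each)
After Sep 9: 787 on hand, pool $5,593.00 (≈ $7.1067 each)
Sep 11, sell 651: 651/787 × $5,593.00 → $4,626.48
Ending inventory (cost pool remaining) = $966.52

COGS = $4,626.48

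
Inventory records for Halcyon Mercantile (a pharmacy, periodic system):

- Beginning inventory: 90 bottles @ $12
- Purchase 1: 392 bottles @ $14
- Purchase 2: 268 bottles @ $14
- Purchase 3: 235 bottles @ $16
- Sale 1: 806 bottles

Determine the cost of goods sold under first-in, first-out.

Sale 1 (806) [FIFO — oldest first]: 90 @ $12 + 392 @ $14 + 268 @ $14 + 56 @ $16 = $11,216
Ending inventory: 179 @ $16 = $2,864

COGS = $11,216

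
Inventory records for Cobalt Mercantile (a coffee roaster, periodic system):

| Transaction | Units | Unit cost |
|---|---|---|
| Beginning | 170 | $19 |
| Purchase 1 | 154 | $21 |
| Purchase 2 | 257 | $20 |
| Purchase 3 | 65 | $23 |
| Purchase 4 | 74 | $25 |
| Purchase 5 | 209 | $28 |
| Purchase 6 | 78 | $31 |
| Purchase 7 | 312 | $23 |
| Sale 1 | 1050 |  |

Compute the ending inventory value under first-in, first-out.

Sale 1 (1050) [FIFO — oldest first]: 170 @ $19 + 154 @ $21 + 257 @ $20 + 65 @ $23 + 74 @ $25 + 209 @ $28 + 78 @ $31 + 43 @ $23 = $24,208
Ending inventory: 269 @ $23 = $6,187

Ending inventory = $6,187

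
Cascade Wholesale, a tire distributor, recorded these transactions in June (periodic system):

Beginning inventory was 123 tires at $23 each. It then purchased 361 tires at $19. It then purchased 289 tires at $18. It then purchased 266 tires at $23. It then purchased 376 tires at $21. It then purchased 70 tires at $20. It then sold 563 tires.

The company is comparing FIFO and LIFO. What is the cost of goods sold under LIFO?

COGS = $11,987

FIFO COGS: 123 @ $23 + 361 @ $19 + 79 @ $18 = $11,110
LIFO COGS: 70 @ $20 + 376 @ $21 + 117 @ $23 = $11,987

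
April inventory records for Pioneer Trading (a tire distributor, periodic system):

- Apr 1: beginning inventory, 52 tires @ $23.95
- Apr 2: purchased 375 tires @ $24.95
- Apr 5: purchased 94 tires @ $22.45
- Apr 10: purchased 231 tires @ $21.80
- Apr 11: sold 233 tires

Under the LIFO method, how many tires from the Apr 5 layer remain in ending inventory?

Apr 11, 233 sold [LIFO — newest first]: 231 @ $21.80 + 2 @ $22.45 = $5,080.70
Ending inventory: 52 @ $23.95 + 375 @ $24.95 + 92 @ $22.45 = $12,667.05
Check: goods available $17,747.75 = COGS $5,080.70 + ending $12,667.05

92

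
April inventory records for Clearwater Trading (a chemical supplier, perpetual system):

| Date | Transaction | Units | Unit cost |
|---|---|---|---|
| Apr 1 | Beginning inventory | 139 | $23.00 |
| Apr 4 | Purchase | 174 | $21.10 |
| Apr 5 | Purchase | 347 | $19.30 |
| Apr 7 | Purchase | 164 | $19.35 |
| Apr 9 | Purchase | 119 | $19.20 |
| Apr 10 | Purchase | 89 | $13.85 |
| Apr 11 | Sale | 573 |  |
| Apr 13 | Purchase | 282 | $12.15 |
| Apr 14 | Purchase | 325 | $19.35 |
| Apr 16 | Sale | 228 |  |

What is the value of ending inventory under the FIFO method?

Ending inventory = $13,677.55

Apr 11, 573 sold [FIFO — oldest first]: 139 @ $23.00 + 174 @ $21.10 + 260 @ $19.30 = $11,886.40
Apr 16, 228 sold [FIFO — oldest first]: 87 @ $19.30 + 141 @ $19.35 = $4,407.45
Total COGS = $11,886.40 + $4,407.45 = $16,293.85
Ending inventory: 23 @ $19.35 + 119 @ $19.20 + 89 @ $13.85 + 282 @ $12.15 + 325 @ $19.35 = $13,677.55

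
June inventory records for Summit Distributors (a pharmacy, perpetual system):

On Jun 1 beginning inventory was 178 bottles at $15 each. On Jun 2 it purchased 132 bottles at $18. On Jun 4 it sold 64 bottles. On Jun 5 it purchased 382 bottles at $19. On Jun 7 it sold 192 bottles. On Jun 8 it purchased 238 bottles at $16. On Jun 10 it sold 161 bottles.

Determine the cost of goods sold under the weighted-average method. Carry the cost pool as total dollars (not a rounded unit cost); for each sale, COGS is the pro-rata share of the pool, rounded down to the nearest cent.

COGS = $7,262.35

After Jun 1: 178 on hand, pool $2,670.00 (≈ $15.0000 each)
After Jun 2: 310 on hand, pool $5,046.00 (≈ $16.2774 each)
Jun 4, sell 64: 64/310 × $5,046.00 → $1,041.75
After Jun 5: 628 on hand, pool $11,262.25 (≈ $17.9335 each)
Jun 7, sell 192: 192/628 × $11,262.25 → $3,443.23
After Jun 8: 674 on hand, pool $11,627.02 (≈ $17.2508 each)
Jun 10, sell 161: 161/674 × $11,627.02 → $2,777.37
Total COGS = $1,041.75 + $3,443.23 + $2,777.37 = $7,262.35
Ending inventory (cost pool remaining) = $8,849.65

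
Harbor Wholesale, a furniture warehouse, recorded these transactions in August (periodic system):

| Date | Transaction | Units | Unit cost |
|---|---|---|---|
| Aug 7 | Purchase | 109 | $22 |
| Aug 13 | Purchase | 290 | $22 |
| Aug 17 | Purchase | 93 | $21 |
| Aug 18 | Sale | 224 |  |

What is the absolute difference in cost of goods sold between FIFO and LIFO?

$93

FIFO COGS: 109 @ $22 + 115 @ $22 = $4,928
LIFO COGS: 93 @ $21 + 131 @ $22 = $4,835
Difference = |$4,928 − $4,835| = $93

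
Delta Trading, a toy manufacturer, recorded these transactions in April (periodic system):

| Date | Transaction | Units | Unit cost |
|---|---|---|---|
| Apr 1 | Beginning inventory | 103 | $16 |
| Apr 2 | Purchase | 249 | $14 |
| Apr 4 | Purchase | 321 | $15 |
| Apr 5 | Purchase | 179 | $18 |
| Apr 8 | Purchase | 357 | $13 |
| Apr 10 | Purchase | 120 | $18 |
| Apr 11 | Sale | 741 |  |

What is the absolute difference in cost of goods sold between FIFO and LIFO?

$125

FIFO COGS: 103 @ $16 + 249 @ $14 + 321 @ $15 + 68 @ $18 = $11,173
LIFO COGS: 120 @ $18 + 357 @ $13 + 179 @ $18 + 85 @ $15 = $11,298
Difference = |$11,173 − $11,298| = $125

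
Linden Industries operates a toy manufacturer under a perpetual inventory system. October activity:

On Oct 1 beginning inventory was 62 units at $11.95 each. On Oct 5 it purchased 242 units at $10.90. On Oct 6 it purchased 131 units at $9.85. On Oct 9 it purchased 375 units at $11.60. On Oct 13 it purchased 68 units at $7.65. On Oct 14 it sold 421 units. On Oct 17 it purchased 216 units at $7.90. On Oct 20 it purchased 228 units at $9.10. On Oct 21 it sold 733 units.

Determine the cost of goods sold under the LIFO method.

Oct 14, 421 sold [LIFO — newest first]: 68 @ $7.65 + 353 @ $11.60 = $4,615.00
Oct 21, 733 sold [LIFO — newest first]: 228 @ $9.10 + 216 @ $7.90 + 22 @ $11.60 + 131 @ $9.85 + 136 @ $10.90 = $6,809.15
Total COGS = $4,615.00 + $6,809.15 = $11,424.15
Ending inventory: 62 @ $11.95 + 106 @ $10.90 = $1,896.30

COGS = $11,424.15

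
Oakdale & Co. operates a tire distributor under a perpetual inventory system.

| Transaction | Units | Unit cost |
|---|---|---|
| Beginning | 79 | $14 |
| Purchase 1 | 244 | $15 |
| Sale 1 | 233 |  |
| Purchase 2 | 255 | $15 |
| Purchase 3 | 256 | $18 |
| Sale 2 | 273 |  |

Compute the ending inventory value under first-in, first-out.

Ending inventory = $5,688

Sale 1 (233) [FIFO — oldest first]: 79 @ $14 + 154 @ $15 = $3,416
Sale 2 (273) [FIFO — oldest first]: 90 @ $15 + 183 @ $15 = $4,095
Total COGS = $3,416 + $4,095 = $7,511
Ending inventory: 72 @ $15 + 256 @ $18 = $5,688
Check: goods available $13,199 = COGS $7,511 + ending $5,688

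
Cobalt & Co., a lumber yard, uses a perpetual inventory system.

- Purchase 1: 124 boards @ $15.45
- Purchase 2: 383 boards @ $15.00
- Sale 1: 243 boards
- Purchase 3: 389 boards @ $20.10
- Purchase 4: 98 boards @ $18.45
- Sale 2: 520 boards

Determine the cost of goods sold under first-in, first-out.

COGS = $12,806.40

Sale 1 (243) [FIFO — oldest first]: 124 @ $15.45 + 119 @ $15.00 = $3,700.80
Sale 2 (520) [FIFO — oldest first]: 264 @ $15.00 + 256 @ $20.10 = $9,105.60
Total COGS = $3,700.80 + $9,105.60 = $12,806.40
Ending inventory: 133 @ $20.10 + 98 @ $18.45 = $4,481.40
Check: goods available $17,287.80 = COGS $12,806.40 + ending $4,481.40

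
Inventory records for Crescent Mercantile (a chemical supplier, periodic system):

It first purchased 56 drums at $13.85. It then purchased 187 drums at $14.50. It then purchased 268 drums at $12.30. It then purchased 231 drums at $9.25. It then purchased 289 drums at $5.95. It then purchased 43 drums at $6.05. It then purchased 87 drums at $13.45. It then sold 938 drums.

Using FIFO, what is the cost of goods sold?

COGS = $10,086.45

Sale 1 (938) [FIFO — oldest first]: 56 @ $13.85 + 187 @ $14.50 + 268 @ $12.30 + 231 @ $9.25 + 196 @ $5.95 = $10,086.45
Ending inventory: 93 @ $5.95 + 43 @ $6.05 + 87 @ $13.45 = $1,983.65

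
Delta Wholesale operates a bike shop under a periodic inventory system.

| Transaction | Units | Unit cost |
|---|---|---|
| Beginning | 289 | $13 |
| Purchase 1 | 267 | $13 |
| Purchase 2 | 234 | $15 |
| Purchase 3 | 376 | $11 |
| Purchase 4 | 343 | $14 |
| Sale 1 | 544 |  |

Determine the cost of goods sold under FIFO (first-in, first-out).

COGS = $7,072

Sale 1 (544) [FIFO — oldest first]: 289 @ $13 + 255 @ $13 = $7,072
Ending inventory: 12 @ $13 + 234 @ $15 + 376 @ $11 + 343 @ $14 = $12,604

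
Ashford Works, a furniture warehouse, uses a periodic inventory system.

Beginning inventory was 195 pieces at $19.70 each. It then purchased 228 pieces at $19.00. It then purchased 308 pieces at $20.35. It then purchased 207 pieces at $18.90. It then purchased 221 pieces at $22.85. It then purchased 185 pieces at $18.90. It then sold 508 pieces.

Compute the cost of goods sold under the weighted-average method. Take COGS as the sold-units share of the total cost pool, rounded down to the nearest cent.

COGS = $10,167.54

Sale 1, sell 508: 508/1344 × $26,899.95 → $10,167.54
Ending inventory (cost pool remaining) = $16,732.41
Check: goods available $26,899.95 = COGS $10,167.54 + ending $16,732.41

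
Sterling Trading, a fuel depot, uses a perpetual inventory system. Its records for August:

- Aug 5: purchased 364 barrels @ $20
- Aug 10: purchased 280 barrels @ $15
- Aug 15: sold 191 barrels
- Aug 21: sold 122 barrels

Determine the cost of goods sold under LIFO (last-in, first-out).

Aug 15, 191 sold [LIFO — newest first]: 191 @ $15 = $2,865
Aug 21, 122 sold [LIFO — newest first]: 89 @ $15 + 33 @ $20 = $1,995
Total COGS = $2,865 + $1,995 = $4,860
Ending inventory: 331 @ $20 = $6,620
Check: goods available $11,480 = COGS $4,860 + ending $6,620

COGS = $4,860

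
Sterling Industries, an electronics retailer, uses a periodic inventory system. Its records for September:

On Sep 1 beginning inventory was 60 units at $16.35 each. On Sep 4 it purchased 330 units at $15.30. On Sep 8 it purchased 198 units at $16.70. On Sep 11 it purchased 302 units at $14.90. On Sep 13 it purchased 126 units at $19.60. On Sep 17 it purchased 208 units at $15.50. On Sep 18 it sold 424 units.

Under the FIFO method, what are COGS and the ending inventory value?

COGS = $6,597.80; ending inventory = $12,932.20

Sep 18, 424 sold [FIFO — oldest first]: 60 @ $16.35 + 330 @ $15.30 + 34 @ $16.70 = $6,597.80
Ending inventory: 164 @ $16.70 + 302 @ $14.90 + 126 @ $19.60 + 208 @ $15.50 = $12,932.20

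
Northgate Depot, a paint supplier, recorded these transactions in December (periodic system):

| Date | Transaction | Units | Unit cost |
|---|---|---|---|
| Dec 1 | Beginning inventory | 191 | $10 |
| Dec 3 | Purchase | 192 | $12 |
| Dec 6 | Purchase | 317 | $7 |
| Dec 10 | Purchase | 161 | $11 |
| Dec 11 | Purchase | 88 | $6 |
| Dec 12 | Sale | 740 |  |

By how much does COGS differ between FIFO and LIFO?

FIFO COGS: 191 @ $10 + 192 @ $12 + 317 @ $7 + 40 @ $11 = $6,873
LIFO COGS: 88 @ $6 + 161 @ $11 + 317 @ $7 + 174 @ $12 = $6,606
Difference = |$6,873 − $6,606| = $267

$267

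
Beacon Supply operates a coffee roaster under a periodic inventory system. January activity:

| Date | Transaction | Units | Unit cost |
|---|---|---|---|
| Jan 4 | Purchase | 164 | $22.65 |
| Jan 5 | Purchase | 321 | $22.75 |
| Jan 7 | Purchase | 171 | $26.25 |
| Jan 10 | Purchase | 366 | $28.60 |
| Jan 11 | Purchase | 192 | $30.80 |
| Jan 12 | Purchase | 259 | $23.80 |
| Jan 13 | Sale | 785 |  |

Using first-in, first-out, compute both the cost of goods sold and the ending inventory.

COGS = $19,195.50; ending inventory = $18,856.00

Jan 13, 785 sold [FIFO — oldest first]: 164 @ $22.65 + 321 @ $22.75 + 171 @ $26.25 + 129 @ $28.60 = $19,195.50
Ending inventory: 237 @ $28.60 + 192 @ $30.80 + 259 @ $23.80 = $18,856.00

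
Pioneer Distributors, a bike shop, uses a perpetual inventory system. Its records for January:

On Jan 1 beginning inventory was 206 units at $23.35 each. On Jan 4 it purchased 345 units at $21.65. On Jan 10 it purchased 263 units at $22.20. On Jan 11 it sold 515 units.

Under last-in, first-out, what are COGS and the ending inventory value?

Jan 11, 515 sold [LIFO — newest first]: 263 @ $22.20 + 252 @ $21.65 = $11,294.40
Ending inventory: 206 @ $23.35 + 93 @ $21.65 = $6,823.55

COGS = $11,294.40; ending inventory = $6,823.55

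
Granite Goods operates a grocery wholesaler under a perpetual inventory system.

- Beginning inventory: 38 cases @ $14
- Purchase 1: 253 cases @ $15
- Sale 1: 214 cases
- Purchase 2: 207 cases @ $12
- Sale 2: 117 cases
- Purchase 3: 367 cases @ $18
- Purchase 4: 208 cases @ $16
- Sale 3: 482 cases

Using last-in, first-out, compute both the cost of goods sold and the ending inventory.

COGS = $12,874; ending inventory = $3,871

Sale 1 (214) [LIFO — newest first]: 214 @ $15 = $3,210
Sale 2 (117) [LIFO — newest first]: 117 @ $12 = $1,404
Sale 3 (482) [LIFO — newest first]: 208 @ $16 + 274 @ $18 = $8,260
Total COGS = $3,210 + $1,404 + $8,260 = $12,874
Ending inventory: 38 @ $14 + 39 @ $15 + 90 @ $12 + 93 @ $18 = $3,871
Check: goods available $16,745 = COGS $12,874 + ending $3,871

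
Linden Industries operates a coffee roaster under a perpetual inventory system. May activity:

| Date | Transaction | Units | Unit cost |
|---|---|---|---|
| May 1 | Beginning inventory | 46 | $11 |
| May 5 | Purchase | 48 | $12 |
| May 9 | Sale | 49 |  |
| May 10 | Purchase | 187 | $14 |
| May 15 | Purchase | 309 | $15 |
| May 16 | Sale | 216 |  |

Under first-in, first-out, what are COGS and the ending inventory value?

COGS = $3,476; ending inventory = $4,859

May 9, 49 sold [FIFO — oldest first]: 46 @ $11 + 3 @ $12 = $542
May 16, 216 sold [FIFO — oldest first]: 45 @ $12 + 171 @ $14 = $2,934
Total COGS = $542 + $2,934 = $3,476
Ending inventory: 16 @ $14 + 309 @ $15 = $4,859
Check: goods available $8,335 = COGS $3,476 + ending $4,859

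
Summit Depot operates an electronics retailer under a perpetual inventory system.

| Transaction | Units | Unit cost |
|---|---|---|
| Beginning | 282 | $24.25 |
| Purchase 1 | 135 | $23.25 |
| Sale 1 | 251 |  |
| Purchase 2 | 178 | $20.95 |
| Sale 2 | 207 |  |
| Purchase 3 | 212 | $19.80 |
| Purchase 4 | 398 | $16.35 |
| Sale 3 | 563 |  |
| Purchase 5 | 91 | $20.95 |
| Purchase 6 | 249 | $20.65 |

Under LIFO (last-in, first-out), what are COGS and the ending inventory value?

Sale 1 (251) [LIFO — newest first]: 135 @ $23.25 + 116 @ $24.25 = $5,951.75
Sale 2 (207) [LIFO — newest first]: 178 @ $20.95 + 29 @ $24.25 = $4,432.35
Sale 3 (563) [LIFO — newest first]: 398 @ $16.35 + 165 @ $19.80 = $9,774.30
Total COGS = $5,951.75 + $4,432.35 + $9,774.30 = $20,158.40
Ending inventory: 137 @ $24.25 + 47 @ $19.80 + 91 @ $20.95 + 249 @ $20.65 = $11,301.15
Check: goods available $31,459.55 = COGS $20,158.40 + ending $11,301.15

COGS = $20,158.40; ending inventory = $11,301.15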